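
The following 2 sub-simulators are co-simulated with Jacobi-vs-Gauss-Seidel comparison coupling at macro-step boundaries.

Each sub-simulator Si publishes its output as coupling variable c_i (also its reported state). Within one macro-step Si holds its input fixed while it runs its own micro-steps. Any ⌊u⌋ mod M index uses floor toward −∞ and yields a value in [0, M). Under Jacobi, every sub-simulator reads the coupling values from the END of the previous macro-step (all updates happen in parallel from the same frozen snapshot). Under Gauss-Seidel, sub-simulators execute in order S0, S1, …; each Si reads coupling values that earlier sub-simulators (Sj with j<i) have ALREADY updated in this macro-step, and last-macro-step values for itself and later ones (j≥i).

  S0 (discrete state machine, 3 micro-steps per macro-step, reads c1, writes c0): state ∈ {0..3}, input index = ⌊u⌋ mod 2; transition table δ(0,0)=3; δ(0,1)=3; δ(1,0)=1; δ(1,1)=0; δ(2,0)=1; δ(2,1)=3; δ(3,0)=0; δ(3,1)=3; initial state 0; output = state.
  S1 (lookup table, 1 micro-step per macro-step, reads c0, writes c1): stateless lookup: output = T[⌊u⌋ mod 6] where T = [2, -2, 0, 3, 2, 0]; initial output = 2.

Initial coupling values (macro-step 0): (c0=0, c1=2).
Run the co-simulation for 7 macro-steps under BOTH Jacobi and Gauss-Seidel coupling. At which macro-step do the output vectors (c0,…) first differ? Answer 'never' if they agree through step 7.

first divergence at macro-step: 1

[Jacobi] macro 1: S0 reads c1=2 → after 3×micro: 3; S1 reads c0=0 → after 1×micro: 2 ⇒ (c0=3, c1=2)
[Jacobi] macro 2: S0 reads c1=2 → after 3×micro: 0; S1 reads c0=3 → after 1×micro: 3 ⇒ (c0=0, c1=3)
[Jacobi] macro 3: S0 reads c1=3 → after 3×micro: 3; S1 reads c0=0 → after 1×micro: 2 ⇒ (c0=3, c1=2)
[Jacobi] macro 4: S0 reads c1=2 → after 3×micro: 0; S1 reads c0=3 → after 1×micro: 3 ⇒ (c0=0, c1=3)
[Jacobi] macro 5: S0 reads c1=3 → after 3×micro: 3; S1 reads c0=0 → after 1×micro: 2 ⇒ (c0=3, c1=2)
[Jacobi] macro 6: S0 reads c1=2 → after 3×micro: 0; S1 reads c0=3 → after 1×micro: 3 ⇒ (c0=0, c1=3)
[Jacobi] macro 7: S0 reads c1=3 → after 3×micro: 3; S1 reads c0=0 → after 1×micro: 2 ⇒ (c0=3, c1=2)
[Gauss-Seidel] macro 1: S0 reads c1=2 → after 3×micro: 3; S1 reads c0=3 → after 1×micro: 3 ⇒ (c0=3, c1=3)
[Gauss-Seidel] macro 2: S0 reads c1=3 → after 3×micro: 3; S1 reads c0=3 → after 1×micro: 3 ⇒ (c0=3, c1=3)
[Gauss-Seidel] macro 3: S0 reads c1=3 → after 3×micro: 3; S1 reads c0=3 → after 1×micro: 3 ⇒ (c0=3, c1=3)
[Gauss-Seidel] macro 4: S0 reads c1=3 → after 3×micro: 3; S1 reads c0=3 → after 1×micro: 3 ⇒ (c0=3, c1=3)
[Gauss-Seidel] macro 5: S0 reads c1=3 → after 3×micro: 3; S1 reads c0=3 → after 1×micro: 3 ⇒ (c0=3, c1=3)
[Gauss-Seidel] macro 6: S0 reads c1=3 → after 3×micro: 3; S1 reads c0=3 → after 1×micro: 3 ⇒ (c0=3, c1=3)
[Gauss-Seidel] macro 7: S0 reads c1=3 → after 3×micro: 3; S1 reads c0=3 → after 1×micro: 3 ⇒ (c0=3, c1=3)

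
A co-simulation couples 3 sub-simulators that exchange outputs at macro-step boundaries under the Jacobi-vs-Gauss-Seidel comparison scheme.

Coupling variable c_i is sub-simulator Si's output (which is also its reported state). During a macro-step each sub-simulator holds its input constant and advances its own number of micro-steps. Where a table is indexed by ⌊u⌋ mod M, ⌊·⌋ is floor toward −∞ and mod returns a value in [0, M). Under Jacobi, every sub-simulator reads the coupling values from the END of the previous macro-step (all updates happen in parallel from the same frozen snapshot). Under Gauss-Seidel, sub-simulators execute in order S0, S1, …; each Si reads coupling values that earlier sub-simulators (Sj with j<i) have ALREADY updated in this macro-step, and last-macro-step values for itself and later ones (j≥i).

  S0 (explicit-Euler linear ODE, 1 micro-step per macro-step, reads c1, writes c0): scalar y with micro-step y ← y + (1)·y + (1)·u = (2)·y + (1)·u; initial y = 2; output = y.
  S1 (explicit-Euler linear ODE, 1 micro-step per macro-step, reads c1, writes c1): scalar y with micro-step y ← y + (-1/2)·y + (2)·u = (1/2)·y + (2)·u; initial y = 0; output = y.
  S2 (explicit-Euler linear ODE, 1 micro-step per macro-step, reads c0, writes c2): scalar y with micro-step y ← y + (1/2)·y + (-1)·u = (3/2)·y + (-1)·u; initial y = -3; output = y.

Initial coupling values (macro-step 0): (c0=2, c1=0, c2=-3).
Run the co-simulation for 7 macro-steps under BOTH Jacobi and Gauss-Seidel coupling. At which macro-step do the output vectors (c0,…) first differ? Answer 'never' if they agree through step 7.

[Jacobi] macro 1: S0 reads c1=0 → after 1×micro: 4; S1 reads c1=0 → after 1×micro: 0; S2 reads c0=2 → after 1×micro: -13/2 ⇒ (c0=4, c1=0, c2=-13/2)
[Jacobi] macro 2: S0 reads c1=0 → after 1×micro: 8; S1 reads c1=0 → after 1×micro: 0; S2 reads c0=4 → after 1×micro: -55/4 ⇒ (c0=8, c1=0, c2=-55/4)
[Jacobi] macro 3: S0 reads c1=0 → after 1×micro: 16; S1 reads c1=0 → after 1×micro: 0; S2 reads c0=8 → after 1×micro: -229/8 ⇒ (c0=16, c1=0, c2=-229/8)
[Jacobi] macro 4: S0 reads c1=0 → after 1×micro: 32; S1 reads c1=0 → after 1×micro: 0; S2 reads c0=16 → after 1×micro: -943/16 ⇒ (c0=32, c1=0, c2=-943/16)
[Jacobi] macro 5: S0 reads c1=0 → after 1×micro: 64; S1 reads c1=0 → after 1×micro: 0; S2 reads c0=32 → after 1×micro: -3853/32 ⇒ (c0=64, c1=0, c2=-3853/32)
[Jacobi] macro 6: S0 reads c1=0 → after 1×micro: 128; S1 reads c1=0 → after 1×micro: 0; S2 reads c0=64 → after 1×micro: -15655/64 ⇒ (c0=128, c1=0, c2=-15655/64)
[Jacobi] macro 7: S0 reads c1=0 → after 1×micro: 256; S1 reads c1=0 → after 1×micro: 0; S2 reads c0=128 → after 1×micro: -63349/128 ⇒ (c0=256, c1=0, c2=-63349/128)
[Gauss-Seidel] macro 1: S0 reads c1=0 → after 1×micro: 4; S1 reads c1=0 → after 1×micro: 0; S2 reads c0=4 → after 1×micro: -17/2 ⇒ (c0=4, c1=0, c2=-17/2)
[Gauss-Seidel] macro 2: S0 reads c1=0 → after 1×micro: 8; S1 reads c1=0 → after 1×micro: 0; S2 reads c0=8 → after 1×micro: -83/4 ⇒ (c0=8, c1=0, c2=-83/4)
[Gauss-Seidel] macro 3: S0 reads c1=0 → after 1×micro: 16; S1 reads c1=0 → after 1×micro: 0; S2 reads c0=16 → after 1×micro: -377/8 ⇒ (c0=16, c1=0, c2=-377/8)
[Gauss-Seidel] macro 4: S0 reads c1=0 → after 1×micro: 32; S1 reads c1=0 → after 1×micro: 0; S2 reads c0=32 → after 1×micro: -1643/16 ⇒ (c0=32, c1=0, c2=-1643/16)
[Gauss-Seidel] macro 5: S0 reads c1=0 → after 1×micro: 64; S1 reads c1=0 → after 1×micro: 0; S2 reads c0=64 → after 1×micro: -6977/32 ⇒ (c0=64, c1=0, c2=-6977/32)
[Gauss-Seidel] macro 6: S0 reads c1=0 → after 1×micro: 128; S1 reads c1=0 → after 1×micro: 0; S2 reads c0=128 → after 1×micro: -29123/64 ⇒ (c0=128, c1=0, c2=-29123/64)
[Gauss-Seidel] macro 7: S0 reads c1=0 → after 1×micro: 256; S1 reads c1=0 → after 1×micro: 0; S2 reads c0=256 → after 1×micro: -120137/128 ⇒ (c0=256, c1=0, c2=-120137/128)

first divergence at macro-step: 1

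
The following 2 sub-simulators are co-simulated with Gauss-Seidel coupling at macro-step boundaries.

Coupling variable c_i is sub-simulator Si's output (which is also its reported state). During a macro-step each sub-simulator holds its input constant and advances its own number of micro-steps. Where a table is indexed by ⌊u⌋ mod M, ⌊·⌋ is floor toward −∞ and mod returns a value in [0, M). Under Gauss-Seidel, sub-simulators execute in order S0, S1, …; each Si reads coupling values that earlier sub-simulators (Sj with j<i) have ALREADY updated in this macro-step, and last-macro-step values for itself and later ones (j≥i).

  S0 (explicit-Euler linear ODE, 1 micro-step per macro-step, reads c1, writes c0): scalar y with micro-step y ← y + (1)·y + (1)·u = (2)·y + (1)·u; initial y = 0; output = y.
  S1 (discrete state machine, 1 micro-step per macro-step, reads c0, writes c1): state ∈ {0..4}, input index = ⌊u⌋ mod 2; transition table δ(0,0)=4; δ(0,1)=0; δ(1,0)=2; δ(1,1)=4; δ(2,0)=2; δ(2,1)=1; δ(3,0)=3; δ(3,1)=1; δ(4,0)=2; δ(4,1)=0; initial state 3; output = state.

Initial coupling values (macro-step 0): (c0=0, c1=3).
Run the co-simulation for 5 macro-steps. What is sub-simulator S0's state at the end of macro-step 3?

macro 1: S0 reads c1=3 → after 1×micro: 3; S1 reads c0=3 → after 1×micro: 1 ⇒ (c0=3, c1=1)
macro 2: S0 reads c1=1 → after 1×micro: 7; S1 reads c0=7 → after 1×micro: 4 ⇒ (c0=7, c1=4)
macro 3: S0 reads c1=4 → after 1×micro: 18; S1 reads c0=18 → after 1×micro: 2 ⇒ (c0=18, c1=2)
macro 4: S0 reads c1=2 → after 1×micro: 38; S1 reads c0=38 → after 1×micro: 2 ⇒ (c0=38, c1=2)
macro 5: S0 reads c1=2 → after 1×micro: 78; S1 reads c0=78 → after 1×micro: 2 ⇒ (c0=78, c1=2)

S0 state at macro-step 3 = 18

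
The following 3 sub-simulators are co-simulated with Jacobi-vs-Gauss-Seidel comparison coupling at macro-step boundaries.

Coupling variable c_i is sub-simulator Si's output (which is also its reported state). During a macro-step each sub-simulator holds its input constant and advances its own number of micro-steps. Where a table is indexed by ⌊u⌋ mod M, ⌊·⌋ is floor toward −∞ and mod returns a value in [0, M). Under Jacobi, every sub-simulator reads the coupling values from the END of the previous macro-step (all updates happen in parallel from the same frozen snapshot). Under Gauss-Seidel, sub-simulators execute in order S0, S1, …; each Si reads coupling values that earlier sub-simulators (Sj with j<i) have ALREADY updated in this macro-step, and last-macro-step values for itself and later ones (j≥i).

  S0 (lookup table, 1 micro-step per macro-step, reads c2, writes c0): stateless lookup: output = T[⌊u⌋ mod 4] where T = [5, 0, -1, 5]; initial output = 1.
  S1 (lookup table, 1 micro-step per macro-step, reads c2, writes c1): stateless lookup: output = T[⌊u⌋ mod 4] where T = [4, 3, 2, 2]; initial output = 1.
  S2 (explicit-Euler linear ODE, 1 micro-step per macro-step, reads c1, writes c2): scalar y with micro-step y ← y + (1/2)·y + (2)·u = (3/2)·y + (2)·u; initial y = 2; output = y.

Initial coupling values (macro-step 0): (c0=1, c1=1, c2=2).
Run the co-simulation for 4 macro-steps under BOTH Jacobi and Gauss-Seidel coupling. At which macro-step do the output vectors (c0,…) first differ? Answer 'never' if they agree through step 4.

first divergence at macro-step: 1

[Jacobi] macro 1: S0 reads c2=2 → after 1×micro: -1; S1 reads c2=2 → after 1×micro: 2; S2 reads c1=1 → after 1×micro: 5 ⇒ (c0=-1, c1=2, c2=5)
[Jacobi] macro 2: S0 reads c2=5 → after 1×micro: 0; S1 reads c2=5 → after 1×micro: 3; S2 reads c1=2 → after 1×micro: 23/2 ⇒ (c0=0, c1=3, c2=23/2)
[Jacobi] macro 3: S0 reads c2=23/2 → after 1×micro: 5; S1 reads c2=23/2 → after 1×micro: 2; S2 reads c1=3 → after 1×micro: 93/4 ⇒ (c0=5, c1=2, c2=93/4)
[Jacobi] macro 4: S0 reads c2=93/4 → after 1×micro: 5; S1 reads c2=93/4 → after 1×micro: 2; S2 reads c1=2 → after 1×micro: 311/8 ⇒ (c0=5, c1=2, c2=311/8)
[Gauss-Seidel] macro 1: S0 reads c2=2 → after 1×micro: -1; S1 reads c2=2 → after 1×micro: 2; S2 reads c1=2 → after 1×micro: 7 ⇒ (c0=-1, c1=2, c2=7)
[Gauss-Seidel] macro 2: S0 reads c2=7 → after 1×micro: 5; S1 reads c2=7 → after 1×micro: 2; S2 reads c1=2 → after 1×micro: 29/2 ⇒ (c0=5, c1=2, c2=29/2)
[Gauss-Seidel] macro 3: S0 reads c2=29/2 → after 1×micro: -1; S1 reads c2=29/2 → after 1×micro: 2; S2 reads c1=2 → after 1×micro: 103/4 ⇒ (c0=-1, c1=2, c2=103/4)
[Gauss-Seidel] macro 4: S0 reads c2=103/4 → after 1×micro: 0; S1 reads c2=103/4 → after 1×micro: 3; S2 reads c1=3 → after 1×micro: 357/8 ⇒ (c0=0, c1=3, c2=357/8)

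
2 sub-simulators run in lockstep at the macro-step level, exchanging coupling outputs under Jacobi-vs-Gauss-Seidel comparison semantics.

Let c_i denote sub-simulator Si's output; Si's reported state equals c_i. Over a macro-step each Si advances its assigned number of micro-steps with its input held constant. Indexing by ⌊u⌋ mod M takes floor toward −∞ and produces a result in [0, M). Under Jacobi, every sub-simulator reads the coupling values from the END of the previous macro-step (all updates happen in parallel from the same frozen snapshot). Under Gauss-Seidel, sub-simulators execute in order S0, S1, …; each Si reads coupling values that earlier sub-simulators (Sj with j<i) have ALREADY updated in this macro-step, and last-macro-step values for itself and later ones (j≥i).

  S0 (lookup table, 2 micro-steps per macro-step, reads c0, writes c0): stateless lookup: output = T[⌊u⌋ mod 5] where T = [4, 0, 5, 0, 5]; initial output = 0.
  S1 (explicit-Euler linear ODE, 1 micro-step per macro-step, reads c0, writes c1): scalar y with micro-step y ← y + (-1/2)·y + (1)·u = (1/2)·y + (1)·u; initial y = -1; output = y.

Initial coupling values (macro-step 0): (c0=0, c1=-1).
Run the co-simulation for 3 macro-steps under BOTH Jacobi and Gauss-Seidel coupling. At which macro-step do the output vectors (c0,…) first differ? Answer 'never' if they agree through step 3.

first divergence at macro-step: 1

[Jacobi] macro 1: S0 reads c0=0 → after 2×micro: 4; S1 reads c0=0 → after 1×micro: -1/2 ⇒ (c0=4, c1=-1/2)
[Jacobi] macro 2: S0 reads c0=4 → after 2×micro: 5; S1 reads c0=4 → after 1×micro: 15/4 ⇒ (c0=5, c1=15/4)
[Jacobi] macro 3: S0 reads c0=5 → after 2×micro: 4; S1 reads c0=5 → after 1×micro: 55/8 ⇒ (c0=4, c1=55/8)
[Gauss-Seidel] macro 1: S0 reads c0=0 → after 2×micro: 4; S1 reads c0=4 → after 1×micro: 7/2 ⇒ (c0=4, c1=7/2)
[Gauss-Seidel] macro 2: S0 reads c0=4 → after 2×micro: 5; S1 reads c0=5 → after 1×micro: 27/4 ⇒ (c0=5, c1=27/4)
[Gauss-Seidel] macro 3: S0 reads c0=5 → after 2×micro: 4; S1 reads c0=4 → after 1×micro: 59/8 ⇒ (c0=4, c1=59/8)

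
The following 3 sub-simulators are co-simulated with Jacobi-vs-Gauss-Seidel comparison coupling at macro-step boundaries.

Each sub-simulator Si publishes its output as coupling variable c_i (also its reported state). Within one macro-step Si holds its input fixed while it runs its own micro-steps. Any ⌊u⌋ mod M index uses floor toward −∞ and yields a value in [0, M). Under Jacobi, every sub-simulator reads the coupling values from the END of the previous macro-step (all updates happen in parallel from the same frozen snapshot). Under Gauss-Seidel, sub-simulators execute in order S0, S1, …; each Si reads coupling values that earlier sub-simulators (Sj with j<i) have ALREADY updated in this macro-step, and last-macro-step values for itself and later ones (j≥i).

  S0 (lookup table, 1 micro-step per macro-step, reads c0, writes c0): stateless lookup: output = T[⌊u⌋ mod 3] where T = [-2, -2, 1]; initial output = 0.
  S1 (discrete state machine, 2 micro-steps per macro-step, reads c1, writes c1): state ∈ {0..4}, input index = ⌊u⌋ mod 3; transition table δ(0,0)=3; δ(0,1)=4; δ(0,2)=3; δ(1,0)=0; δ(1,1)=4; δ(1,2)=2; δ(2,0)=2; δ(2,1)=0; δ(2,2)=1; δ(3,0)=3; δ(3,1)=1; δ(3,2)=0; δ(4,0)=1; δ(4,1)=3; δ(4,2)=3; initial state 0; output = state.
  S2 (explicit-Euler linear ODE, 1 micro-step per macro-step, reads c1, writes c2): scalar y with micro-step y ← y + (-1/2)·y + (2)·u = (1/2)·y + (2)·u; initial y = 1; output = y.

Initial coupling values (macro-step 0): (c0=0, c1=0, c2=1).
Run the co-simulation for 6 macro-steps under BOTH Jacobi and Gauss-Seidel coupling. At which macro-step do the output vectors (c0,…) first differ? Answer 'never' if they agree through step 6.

[Jacobi] macro 1: S0 reads c0=0 → after 1×micro: -2; S1 reads c1=0 → after 2×micro: 3; S2 reads c1=0 → after 1×micro: 1/2 ⇒ (c0=-2, c1=3, c2=1/2)
[Jacobi] macro 2: S0 reads c0=-2 → after 1×micro: -2; S1 reads c1=3 → after 2×micro: 3; S2 reads c1=3 → after 1×micro: 25/4 ⇒ (c0=-2, c1=3, c2=25/4)
[Jacobi] macro 3: S0 reads c0=-2 → after 1×micro: -2; S1 reads c1=3 → after 2×micro: 3; S2 reads c1=3 → after 1×micro: 73/8 ⇒ (c0=-2, c1=3, c2=73/8)
[Jacobi] macro 4: S0 reads c0=-2 → after 1×micro: -2; S1 reads c1=3 → after 2×micro: 3; S2 reads c1=3 → after 1×micro: 169/16 ⇒ (c0=-2, c1=3, c2=169/16)
[Jacobi] macro 5: S0 reads c0=-2 → after 1×micro: -2; S1 reads c1=3 → after 2×micro: 3; S2 reads c1=3 → after 1×micro: 361/32 ⇒ (c0=-2, c1=3, c2=361/32)
[Jacobi] macro 6: S0 reads c0=-2 → after 1×micro: -2; S1 reads c1=3 → after 2×micro: 3; S2 reads c1=3 → after 1×micro: 745/64 ⇒ (c0=-2, c1=3, c2=745/64)
[Gauss-Seidel] macro 1: S0 reads c0=0 → after 1×micro: -2; S1 reads c1=0 → after 2×micro: 3; S2 reads c1=3 → after 1×micro: 13/2 ⇒ (c0=-2, c1=3, c2=13/2)
[Gauss-Seidel] macro 2: S0 reads c0=-2 → after 1×micro: -2; S1 reads c1=3 → after 2×micro: 3; S2 reads c1=3 → after 1×micro: 37/4 ⇒ (c0=-2, c1=3, c2=37/4)
[Gauss-Seidel] macro 3: S0 reads c0=-2 → after 1×micro: -2; S1 reads c1=3 → after 2×micro: 3; S2 reads c1=3 → after 1×micro: 85/8 ⇒ (c0=-2, c1=3, c2=85/8)
[Gauss-Seidel] macro 4: S0 reads c0=-2 → after 1×micro: -2; S1 reads c1=3 → after 2×micro: 3; S2 reads c1=3 → after 1×micro: 181/16 ⇒ (c0=-2, c1=3, c2=181/16)
[Gauss-Seidel] macro 5: S0 reads c0=-2 → after 1×micro: -2; S1 reads c1=3 → after 2×micro: 3; S2 reads c1=3 → after 1×micro: 373/32 ⇒ (c0=-2, c1=3, c2=373/32)
[Gauss-Seidel] macro 6: S0 reads c0=-2 → after 1×micro: -2; S1 reads c1=3 → after 2×micro: 3; S2 reads c1=3 → after 1×micro: 757/64 ⇒ (c0=-2, c1=3, c2=757/64)

first divergence at macro-step: 1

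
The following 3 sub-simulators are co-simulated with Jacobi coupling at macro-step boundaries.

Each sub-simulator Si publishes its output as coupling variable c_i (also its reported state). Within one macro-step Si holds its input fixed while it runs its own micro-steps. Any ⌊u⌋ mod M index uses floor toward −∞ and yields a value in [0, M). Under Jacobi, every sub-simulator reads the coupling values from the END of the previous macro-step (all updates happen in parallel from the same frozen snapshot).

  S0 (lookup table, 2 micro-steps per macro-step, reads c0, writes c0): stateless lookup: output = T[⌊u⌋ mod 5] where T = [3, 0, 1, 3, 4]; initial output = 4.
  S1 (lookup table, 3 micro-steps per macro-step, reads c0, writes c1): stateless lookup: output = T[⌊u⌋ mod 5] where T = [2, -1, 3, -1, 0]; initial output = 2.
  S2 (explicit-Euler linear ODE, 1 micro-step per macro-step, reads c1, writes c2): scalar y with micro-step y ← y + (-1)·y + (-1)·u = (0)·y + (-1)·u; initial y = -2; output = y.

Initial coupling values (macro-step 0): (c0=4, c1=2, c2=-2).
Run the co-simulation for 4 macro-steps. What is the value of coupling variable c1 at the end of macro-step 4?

c1 at macro-step 4 = 0

macro 1: S0 reads c0=4 → after 2×micro: 4; S1 reads c0=4 → after 3×micro: 0; S2 reads c1=2 → after 1×micro: -2 ⇒ (c0=4, c1=0, c2=-2)
macro 2: S0 reads c0=4 → after 2×micro: 4; S1 reads c0=4 → after 3×micro: 0; S2 reads c1=0 → after 1×micro: 0 ⇒ (c0=4, c1=0, c2=0)
macro 3: S0 reads c0=4 → after 2×micro: 4; S1 reads c0=4 → after 3×micro: 0; S2 reads c1=0 → after 1×micro: 0 ⇒ (c0=4, c1=0, c2=0)
macro 4: S0 reads c0=4 → after 2×micro: 4; S1 reads c0=4 → after 3×micro: 0; S2 reads c1=0 → after 1×micro: 0 ⇒ (c0=4, c1=0, c2=0)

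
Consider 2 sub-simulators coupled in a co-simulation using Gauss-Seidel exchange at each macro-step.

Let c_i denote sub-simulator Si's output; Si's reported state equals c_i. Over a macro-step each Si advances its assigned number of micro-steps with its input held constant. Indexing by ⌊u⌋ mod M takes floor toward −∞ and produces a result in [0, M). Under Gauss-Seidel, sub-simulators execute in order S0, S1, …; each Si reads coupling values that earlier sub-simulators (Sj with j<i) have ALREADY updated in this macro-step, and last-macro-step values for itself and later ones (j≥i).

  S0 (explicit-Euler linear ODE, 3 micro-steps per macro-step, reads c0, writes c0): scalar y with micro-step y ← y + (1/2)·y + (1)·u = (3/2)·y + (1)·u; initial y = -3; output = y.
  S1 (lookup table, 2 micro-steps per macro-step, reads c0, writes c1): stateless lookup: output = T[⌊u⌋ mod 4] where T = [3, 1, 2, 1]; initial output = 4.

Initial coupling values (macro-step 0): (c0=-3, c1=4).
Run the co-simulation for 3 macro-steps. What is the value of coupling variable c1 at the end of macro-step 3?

macro 1: S0 reads c0=-3 → after 3×micro: -195/8; S1 reads c0=-195/8 → after 2×micro: 1 ⇒ (c0=-195/8, c1=1)
macro 2: S0 reads c0=-195/8 → after 3×micro: -12675/64; S1 reads c0=-12675/64 → after 2×micro: 1 ⇒ (c0=-12675/64, c1=1)
macro 3: S0 reads c0=-12675/64 → after 3×micro: -823875/512; S1 reads c0=-823875/512 → after 2×micro: 2 ⇒ (c0=-823875/512, c1=2)

c1 at macro-step 3 = 2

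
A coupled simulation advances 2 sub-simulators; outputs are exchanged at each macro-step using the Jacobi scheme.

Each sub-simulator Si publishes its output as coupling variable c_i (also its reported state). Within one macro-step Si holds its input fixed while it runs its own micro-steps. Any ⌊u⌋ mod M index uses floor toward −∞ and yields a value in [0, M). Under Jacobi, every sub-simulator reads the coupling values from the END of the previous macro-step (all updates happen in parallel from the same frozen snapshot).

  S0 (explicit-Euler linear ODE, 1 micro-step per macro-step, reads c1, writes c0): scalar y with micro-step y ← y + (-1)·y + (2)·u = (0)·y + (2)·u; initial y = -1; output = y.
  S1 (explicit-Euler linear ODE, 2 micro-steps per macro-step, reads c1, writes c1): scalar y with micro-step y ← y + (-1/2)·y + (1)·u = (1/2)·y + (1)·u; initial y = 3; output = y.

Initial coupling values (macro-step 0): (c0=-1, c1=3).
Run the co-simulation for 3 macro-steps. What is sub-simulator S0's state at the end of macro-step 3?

S0 state at macro-step 3 = 147/8

macro 1: S0 reads c1=3 → after 1×micro: 6; S1 reads c1=3 → after 2×micro: 21/4 ⇒ (c0=6, c1=21/4)
macro 2: S0 reads c1=21/4 → after 1×micro: 21/2; S1 reads c1=21/4 → after 2×micro: 147/16 ⇒ (c0=21/2, c1=147/16)
macro 3: S0 reads c1=147/16 → after 1×micro: 147/8; S1 reads c1=147/16 → after 2×micro: 1029/64 ⇒ (c0=147/8, c1=1029/64)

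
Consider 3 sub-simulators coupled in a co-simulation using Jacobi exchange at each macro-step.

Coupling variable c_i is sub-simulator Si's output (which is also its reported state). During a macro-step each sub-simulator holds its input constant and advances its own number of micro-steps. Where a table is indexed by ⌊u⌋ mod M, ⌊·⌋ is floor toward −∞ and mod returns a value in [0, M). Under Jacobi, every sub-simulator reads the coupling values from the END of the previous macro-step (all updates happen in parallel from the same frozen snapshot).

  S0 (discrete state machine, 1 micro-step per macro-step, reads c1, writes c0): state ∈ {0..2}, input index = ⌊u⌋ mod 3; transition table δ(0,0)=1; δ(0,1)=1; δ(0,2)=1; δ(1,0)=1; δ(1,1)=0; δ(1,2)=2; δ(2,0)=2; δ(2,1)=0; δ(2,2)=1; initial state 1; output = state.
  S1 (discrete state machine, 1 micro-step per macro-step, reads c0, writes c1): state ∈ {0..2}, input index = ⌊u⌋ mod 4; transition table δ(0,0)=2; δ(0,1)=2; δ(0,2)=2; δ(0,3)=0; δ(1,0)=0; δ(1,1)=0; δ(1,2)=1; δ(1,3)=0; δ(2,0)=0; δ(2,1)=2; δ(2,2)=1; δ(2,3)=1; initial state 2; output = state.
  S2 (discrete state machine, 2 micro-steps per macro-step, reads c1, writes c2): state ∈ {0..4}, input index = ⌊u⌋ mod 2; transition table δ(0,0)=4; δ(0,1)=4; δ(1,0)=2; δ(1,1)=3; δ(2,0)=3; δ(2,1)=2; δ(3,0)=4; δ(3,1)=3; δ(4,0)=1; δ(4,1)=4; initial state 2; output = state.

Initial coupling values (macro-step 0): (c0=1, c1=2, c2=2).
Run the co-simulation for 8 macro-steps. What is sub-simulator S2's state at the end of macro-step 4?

S2 state at macro-step 4 = 4

macro 1: S0 reads c1=2 → after 1×micro: 2; S1 reads c0=1 → after 1×micro: 2; S2 reads c1=2 → after 2×micro: 4 ⇒ (c0=2, c1=2, c2=4)
macro 2: S0 reads c1=2 → after 1×micro: 1; S1 reads c0=2 → after 1×micro: 1; S2 reads c1=2 → after 2×micro: 2 ⇒ (c0=1, c1=1, c2=2)
macro 3: S0 reads c1=1 → after 1×micro: 0; S1 reads c0=1 → after 1×micro: 0; S2 reads c1=1 → after 2×micro: 2 ⇒ (c0=0, c1=0, c2=2)
macro 4: S0 reads c1=0 → after 1×micro: 1; S1 reads c0=0 → after 1×micro: 2; S2 reads c1=0 → after 2×micro: 4 ⇒ (c0=1, c1=2, c2=4)
macro 5: S0 reads c1=2 → after 1×micro: 2; S1 reads c0=1 → after 1×micro: 2; S2 reads c1=2 → after 2×micro: 2 ⇒ (c0=2, c1=2, c2=2)
macro 6: S0 reads c1=2 → after 1×micro: 1; S1 reads c0=2 → after 1×micro: 1; S2 reads c1=2 → after 2×micro: 4 ⇒ (c0=1, c1=1, c2=4)
macro 7: S0 reads c1=1 → after 1×micro: 0; S1 reads c0=1 → after 1×micro: 0; S2 reads c1=1 → after 2×micro: 4 ⇒ (c0=0, c1=0, c2=4)
macro 8: S0 reads c1=0 → after 1×micro: 1; S1 reads c0=0 → after 1×micro: 2; S2 reads c1=0 → after 2×micro: 2 ⇒ (c0=1, c1=2, c2=2)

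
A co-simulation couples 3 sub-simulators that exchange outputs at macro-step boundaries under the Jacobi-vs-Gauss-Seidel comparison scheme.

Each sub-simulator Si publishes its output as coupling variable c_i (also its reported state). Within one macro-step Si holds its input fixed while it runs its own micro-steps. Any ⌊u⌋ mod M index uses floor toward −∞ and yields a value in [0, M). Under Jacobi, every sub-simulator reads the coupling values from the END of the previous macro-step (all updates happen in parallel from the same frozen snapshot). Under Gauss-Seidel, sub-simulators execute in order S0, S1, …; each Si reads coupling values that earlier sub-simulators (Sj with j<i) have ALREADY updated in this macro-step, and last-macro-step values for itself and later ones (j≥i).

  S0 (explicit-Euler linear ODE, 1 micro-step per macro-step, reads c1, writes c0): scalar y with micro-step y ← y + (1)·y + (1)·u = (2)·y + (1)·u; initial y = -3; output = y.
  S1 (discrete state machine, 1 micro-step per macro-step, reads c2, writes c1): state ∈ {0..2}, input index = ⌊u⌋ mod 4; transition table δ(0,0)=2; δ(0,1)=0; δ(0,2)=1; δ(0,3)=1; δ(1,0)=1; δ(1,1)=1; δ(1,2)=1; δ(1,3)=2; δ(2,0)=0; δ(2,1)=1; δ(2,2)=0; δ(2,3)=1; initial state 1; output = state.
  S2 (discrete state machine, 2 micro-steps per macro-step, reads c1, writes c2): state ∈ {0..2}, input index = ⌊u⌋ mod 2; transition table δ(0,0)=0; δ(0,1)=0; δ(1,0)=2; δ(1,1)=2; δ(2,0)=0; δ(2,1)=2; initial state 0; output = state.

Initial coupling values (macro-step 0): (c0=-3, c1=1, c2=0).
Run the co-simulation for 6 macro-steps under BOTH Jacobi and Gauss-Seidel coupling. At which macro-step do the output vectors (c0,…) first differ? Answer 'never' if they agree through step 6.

[Jacobi] macro 1: S0 reads c1=1 → after 1×micro: -5; S1 reads c2=0 → after 1×micro: 1; S2 reads c1=1 → after 2×micro: 0 ⇒ (c0=-5, c1=1, c2=0)
[Jacobi] macro 2: S0 reads c1=1 → after 1×micro: -9; S1 reads c2=0 → after 1×micro: 1; S2 reads c1=1 → after 2×micro: 0 ⇒ (c0=-9, c1=1, c2=0)
[Jacobi] macro 3: S0 reads c1=1 → after 1×micro: -17; S1 reads c2=0 → after 1×micro: 1; S2 reads c1=1 → after 2×micro: 0 ⇒ (c0=-17, c1=1, c2=0)
[Jacobi] macro 4: S0 reads c1=1 → after 1×micro: -33; S1 reads c2=0 → after 1×micro: 1; S2 reads c1=1 → after 2×micro: 0 ⇒ (c0=-33, c1=1, c2=0)
[Jacobi] macro 5: S0 reads c1=1 → after 1×micro: -65; S1 reads c2=0 → after 1×micro: 1; S2 reads c1=1 → after 2×micro: 0 ⇒ (c0=-65, c1=1, c2=0)
[Jacobi] macro 6: S0 reads c1=1 → after 1×micro: -129; S1 reads c2=0 → after 1×micro: 1; S2 reads c1=1 → after 2×micro: 0 ⇒ (c0=-129, c1=1, c2=0)
[Gauss-Seidel] macro 1: S0 reads c1=1 → after 1×micro: -5; S1 reads c2=0 → after 1×micro: 1; S2 reads c1=1 → after 2×micro: 0 ⇒ (c0=-5, c1=1, c2=0)
[Gauss-Seidel] macro 2: S0 reads c1=1 → after 1×micro: -9; S1 reads c2=0 → after 1×micro: 1; S2 reads c1=1 → after 2×micro: 0 ⇒ (c0=-9, c1=1, c2=0)
[Gauss-Seidel] macro 3: S0 reads c1=1 → after 1×micro: -17; S1 reads c2=0 → after 1×micro: 1; S2 reads c1=1 → after 2×micro: 0 ⇒ (c0=-17, c1=1, c2=0)
[Gauss-Seidel] macro 4: S0 reads c1=1 → after 1×micro: -33; S1 reads c2=0 → after 1×micro: 1; S2 reads c1=1 → after 2×micro: 0 ⇒ (c0=-33, c1=1, c2=0)
[Gauss-Seidel] macro 5: S0 reads c1=1 → after 1×micro: -65; S1 reads c2=0 → after 1×micro: 1; S2 reads c1=1 → after 2×micro: 0 ⇒ (c0=-65, c1=1, c2=0)
[Gauss-Seidel] macro 6: S0 reads c1=1 → after 1×micro: -129; S1 reads c2=0 → after 1×micro: 1; S2 reads c1=1 → after 2×micro: 0 ⇒ (c0=-129, c1=1, c2=0)

first divergence at macro-step: never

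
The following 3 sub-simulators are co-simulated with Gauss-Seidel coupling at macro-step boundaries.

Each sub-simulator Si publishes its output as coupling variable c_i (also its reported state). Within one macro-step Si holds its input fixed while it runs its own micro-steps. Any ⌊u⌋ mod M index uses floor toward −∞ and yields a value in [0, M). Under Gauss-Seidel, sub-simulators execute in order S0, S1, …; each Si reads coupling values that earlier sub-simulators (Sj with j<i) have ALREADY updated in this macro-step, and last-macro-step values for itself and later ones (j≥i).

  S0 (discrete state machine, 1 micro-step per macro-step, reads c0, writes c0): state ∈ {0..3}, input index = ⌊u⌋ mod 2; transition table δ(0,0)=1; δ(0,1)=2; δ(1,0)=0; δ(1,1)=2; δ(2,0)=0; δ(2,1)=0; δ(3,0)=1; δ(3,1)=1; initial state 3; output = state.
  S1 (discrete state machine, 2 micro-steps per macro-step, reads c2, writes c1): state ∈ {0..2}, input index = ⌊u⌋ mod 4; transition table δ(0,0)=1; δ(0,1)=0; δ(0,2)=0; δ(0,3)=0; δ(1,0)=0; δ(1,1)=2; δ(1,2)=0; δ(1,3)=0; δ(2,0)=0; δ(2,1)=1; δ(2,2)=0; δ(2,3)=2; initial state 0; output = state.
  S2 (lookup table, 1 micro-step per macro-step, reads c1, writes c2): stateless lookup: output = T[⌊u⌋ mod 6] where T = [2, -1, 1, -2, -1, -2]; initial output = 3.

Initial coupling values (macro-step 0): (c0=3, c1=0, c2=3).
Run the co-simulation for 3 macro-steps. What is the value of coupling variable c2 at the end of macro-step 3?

macro 1: S0 reads c0=3 → after 1×micro: 1; S1 reads c2=3 → after 2×micro: 0; S2 reads c1=0 → after 1×micro: 2 ⇒ (c0=1, c1=0, c2=2)
macro 2: S0 reads c0=1 → after 1×micro: 2; S1 reads c2=2 → after 2×micro: 0; S2 reads c1=0 → after 1×micro: 2 ⇒ (c0=2, c1=0, c2=2)
macro 3: S0 reads c0=2 → after 1×micro: 0; S1 reads c2=2 → after 2×micro: 0; S2 reads c1=0 → after 1×micro: 2 ⇒ (c0=0, c1=0, c2=2)

c2 at macro-step 3 = 2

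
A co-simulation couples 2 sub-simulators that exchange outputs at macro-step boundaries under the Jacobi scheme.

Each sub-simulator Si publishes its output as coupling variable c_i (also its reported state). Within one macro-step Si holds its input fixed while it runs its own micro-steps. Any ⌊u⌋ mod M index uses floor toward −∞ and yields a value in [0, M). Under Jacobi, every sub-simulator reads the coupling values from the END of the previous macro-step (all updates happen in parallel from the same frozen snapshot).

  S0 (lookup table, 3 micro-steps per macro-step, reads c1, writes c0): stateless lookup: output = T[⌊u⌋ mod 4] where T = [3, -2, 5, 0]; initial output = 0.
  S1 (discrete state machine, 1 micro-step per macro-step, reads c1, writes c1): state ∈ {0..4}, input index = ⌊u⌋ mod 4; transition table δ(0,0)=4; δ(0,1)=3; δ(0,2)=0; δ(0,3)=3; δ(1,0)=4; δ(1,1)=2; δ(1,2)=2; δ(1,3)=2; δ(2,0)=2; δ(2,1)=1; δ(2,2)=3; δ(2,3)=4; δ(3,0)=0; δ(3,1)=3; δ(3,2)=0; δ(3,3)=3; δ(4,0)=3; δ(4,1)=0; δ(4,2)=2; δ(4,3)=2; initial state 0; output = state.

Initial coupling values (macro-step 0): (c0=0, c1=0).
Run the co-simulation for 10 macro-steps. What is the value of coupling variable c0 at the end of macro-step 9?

c0 at macro-step 9 = 0

macro 1: S0 reads c1=0 → after 3×micro: 3; S1 reads c1=0 → after 1×micro: 4 ⇒ (c0=3, c1=4)
macro 2: S0 reads c1=4 → after 3×micro: 3; S1 reads c1=4 → after 1×micro: 3 ⇒ (c0=3, c1=3)
macro 3: S0 reads c1=3 → after 3×micro: 0; S1 reads c1=3 → after 1×micro: 3 ⇒ (c0=0, c1=3)
macro 4: S0 reads c1=3 → after 3×micro: 0; S1 reads c1=3 → after 1×micro: 3 ⇒ (c0=0, c1=3)
macro 5: S0 reads c1=3 → after 3×micro: 0; S1 reads c1=3 → after 1×micro: 3 ⇒ (c0=0, c1=3)
macro 6: S0 reads c1=3 → after 3×micro: 0; S1 reads c1=3 → after 1×micro: 3 ⇒ (c0=0, c1=3)
macro 7: S0 reads c1=3 → after 3×micro: 0; S1 reads c1=3 → after 1×micro: 3 ⇒ (c0=0, c1=3)
macro 8: S0 reads c1=3 → after 3×micro: 0; S1 reads c1=3 → after 1×micro: 3 ⇒ (c0=0, c1=3)
macro 9: S0 reads c1=3 → after 3×micro: 0; S1 reads c1=3 → after 1×micro: 3 ⇒ (c0=0, c1=3)
macro 10: S0 reads c1=3 → after 3×micro: 0; S1 reads c1=3 → after 1×micro: 3 ⇒ (c0=0, c1=3)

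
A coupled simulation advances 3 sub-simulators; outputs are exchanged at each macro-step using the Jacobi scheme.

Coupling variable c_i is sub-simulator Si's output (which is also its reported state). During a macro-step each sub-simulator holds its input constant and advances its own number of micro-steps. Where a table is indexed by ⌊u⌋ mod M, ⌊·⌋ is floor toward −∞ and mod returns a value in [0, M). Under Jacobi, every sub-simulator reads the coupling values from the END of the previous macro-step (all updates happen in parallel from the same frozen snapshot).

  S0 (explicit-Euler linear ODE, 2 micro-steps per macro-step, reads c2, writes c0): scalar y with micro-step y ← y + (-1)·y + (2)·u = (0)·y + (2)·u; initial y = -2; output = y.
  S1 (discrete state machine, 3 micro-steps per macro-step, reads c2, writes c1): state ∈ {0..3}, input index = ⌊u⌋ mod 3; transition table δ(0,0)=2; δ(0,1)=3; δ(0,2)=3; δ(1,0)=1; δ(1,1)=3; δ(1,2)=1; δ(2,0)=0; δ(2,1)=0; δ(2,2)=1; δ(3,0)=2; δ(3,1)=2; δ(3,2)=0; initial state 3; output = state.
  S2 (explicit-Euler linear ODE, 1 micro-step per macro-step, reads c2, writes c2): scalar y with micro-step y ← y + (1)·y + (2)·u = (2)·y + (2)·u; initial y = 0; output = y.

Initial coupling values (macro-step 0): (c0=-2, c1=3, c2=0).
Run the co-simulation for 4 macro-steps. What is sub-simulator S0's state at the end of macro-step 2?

S0 state at macro-step 2 = 0

macro 1: S0 reads c2=0 → after 2×micro: 0; S1 reads c2=0 → after 3×micro: 2; S2 reads c2=0 → after 1×micro: 0 ⇒ (c0=0, c1=2, c2=0)
macro 2: S0 reads c2=0 → after 2×micro: 0; S1 reads c2=0 → after 3×micro: 0; S2 reads c2=0 → after 1×micro: 0 ⇒ (c0=0, c1=0, c2=0)
macro 3: S0 reads c2=0 → after 2×micro: 0; S1 reads c2=0 → after 3×micro: 2; S2 reads c2=0 → after 1×micro: 0 ⇒ (c0=0, c1=2, c2=0)
macro 4: S0 reads c2=0 → after 2×micro: 0; S1 reads c2=0 → after 3×micro: 0; S2 reads c2=0 → after 1×micro: 0 ⇒ (c0=0, c1=0, c2=0)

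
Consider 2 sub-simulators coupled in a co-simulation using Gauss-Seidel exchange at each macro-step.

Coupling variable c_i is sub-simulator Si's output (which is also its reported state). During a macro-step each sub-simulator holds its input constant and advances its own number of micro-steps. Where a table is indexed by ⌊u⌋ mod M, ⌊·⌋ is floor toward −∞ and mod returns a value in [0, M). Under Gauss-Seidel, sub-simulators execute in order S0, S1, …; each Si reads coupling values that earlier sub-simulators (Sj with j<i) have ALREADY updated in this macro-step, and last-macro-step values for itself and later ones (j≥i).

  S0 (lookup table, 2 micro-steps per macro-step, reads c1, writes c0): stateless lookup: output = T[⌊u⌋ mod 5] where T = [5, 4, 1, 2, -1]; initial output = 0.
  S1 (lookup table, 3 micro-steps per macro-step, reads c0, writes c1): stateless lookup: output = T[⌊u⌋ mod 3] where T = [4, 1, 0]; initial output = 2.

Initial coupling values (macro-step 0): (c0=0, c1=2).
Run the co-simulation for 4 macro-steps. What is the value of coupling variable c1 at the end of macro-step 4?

macro 1: S0 reads c1=2 → after 2×micro: 1; S1 reads c0=1 → after 3×micro: 1 ⇒ (c0=1, c1=1)
macro 2: S0 reads c1=1 → after 2×micro: 4; S1 reads c0=4 → after 3×micro: 1 ⇒ (c0=4, c1=1)
macro 3: S0 reads c1=1 → after 2×micro: 4; S1 reads c0=4 → after 3×micro: 1 ⇒ (c0=4, c1=1)
macro 4: S0 reads c1=1 → after 2×micro: 4; S1 reads c0=4 → after 3×micro: 1 ⇒ (c0=4, c1=1)

c1 at macro-step 4 = 1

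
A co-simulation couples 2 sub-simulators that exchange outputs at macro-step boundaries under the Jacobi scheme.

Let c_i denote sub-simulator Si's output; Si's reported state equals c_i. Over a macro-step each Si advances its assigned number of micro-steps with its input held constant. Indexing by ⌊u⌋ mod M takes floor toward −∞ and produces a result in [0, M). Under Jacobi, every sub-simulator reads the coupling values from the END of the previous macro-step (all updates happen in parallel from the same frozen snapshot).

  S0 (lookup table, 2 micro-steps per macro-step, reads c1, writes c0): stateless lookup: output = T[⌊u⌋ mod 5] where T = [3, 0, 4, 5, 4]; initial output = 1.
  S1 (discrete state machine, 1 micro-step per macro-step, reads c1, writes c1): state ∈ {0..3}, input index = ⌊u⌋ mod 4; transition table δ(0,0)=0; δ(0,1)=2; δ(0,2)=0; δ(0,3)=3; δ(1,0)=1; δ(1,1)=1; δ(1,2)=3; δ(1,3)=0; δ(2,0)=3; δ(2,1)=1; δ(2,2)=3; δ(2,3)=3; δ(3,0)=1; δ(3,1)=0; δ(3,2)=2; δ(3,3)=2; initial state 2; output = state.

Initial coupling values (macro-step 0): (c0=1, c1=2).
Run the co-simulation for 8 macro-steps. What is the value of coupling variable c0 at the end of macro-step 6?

macro 1: S0 reads c1=2 → after 2×micro: 4; S1 reads c1=2 → after 1×micro: 3 ⇒ (c0=4, c1=3)
macro 2: S0 reads c1=3 → after 2×micro: 5; S1 reads c1=3 → after 1×micro: 2 ⇒ (c0=5, c1=2)
macro 3: S0 reads c1=2 → after 2×micro: 4; S1 reads c1=2 → after 1×micro: 3 ⇒ (c0=4, c1=3)
macro 4: S0 reads c1=3 → after 2×micro: 5; S1 reads c1=3 → after 1×micro: 2 ⇒ (c0=5, c1=2)
macro 5: S0 reads c1=2 → after 2×micro: 4; S1 reads c1=2 → after 1×micro: 3 ⇒ (c0=4, c1=3)
macro 6: S0 reads c1=3 → after 2×micro: 5; S1 reads c1=3 → after 1×micro: 2 ⇒ (c0=5, c1=2)
macro 7: S0 reads c1=2 → after 2×micro: 4; S1 reads c1=2 → after 1×micro: 3 ⇒ (c0=4, c1=3)
macro 8: S0 reads c1=3 → after 2×micro: 5; S1 reads c1=3 → after 1×micro: 2 ⇒ (c0=5, c1=2)

c0 at macro-step 6 = 5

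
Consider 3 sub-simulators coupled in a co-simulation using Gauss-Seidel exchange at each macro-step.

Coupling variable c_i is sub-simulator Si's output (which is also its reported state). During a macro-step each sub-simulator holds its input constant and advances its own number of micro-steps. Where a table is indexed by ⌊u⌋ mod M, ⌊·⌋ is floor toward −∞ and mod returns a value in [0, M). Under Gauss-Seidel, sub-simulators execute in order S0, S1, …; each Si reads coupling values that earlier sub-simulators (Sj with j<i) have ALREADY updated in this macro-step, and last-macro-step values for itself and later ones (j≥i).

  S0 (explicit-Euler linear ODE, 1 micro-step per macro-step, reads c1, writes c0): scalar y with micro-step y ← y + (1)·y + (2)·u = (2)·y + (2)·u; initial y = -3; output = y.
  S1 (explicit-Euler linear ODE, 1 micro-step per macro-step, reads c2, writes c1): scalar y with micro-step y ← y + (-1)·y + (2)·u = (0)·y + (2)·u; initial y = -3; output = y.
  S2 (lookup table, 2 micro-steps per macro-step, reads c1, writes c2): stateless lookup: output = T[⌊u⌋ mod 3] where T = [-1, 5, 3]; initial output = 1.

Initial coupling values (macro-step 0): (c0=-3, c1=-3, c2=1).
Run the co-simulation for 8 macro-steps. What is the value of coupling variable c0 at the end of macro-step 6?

c0 at macro-step 6 = -180

macro 1: S0 reads c1=-3 → after 1×micro: -12; S1 reads c2=1 → after 1×micro: 2; S2 reads c1=2 → after 2×micro: 3 ⇒ (c0=-12, c1=2, c2=3)
macro 2: S0 reads c1=2 → after 1×micro: -20; S1 reads c2=3 → after 1×micro: 6; S2 reads c1=6 → after 2×micro: -1 ⇒ (c0=-20, c1=6, c2=-1)
macro 3: S0 reads c1=6 → after 1×micro: -28; S1 reads c2=-1 → after 1×micro: -2; S2 reads c1=-2 → after 2×micro: 5 ⇒ (c0=-28, c1=-2, c2=5)
macro 4: S0 reads c1=-2 → after 1×micro: -60; S1 reads c2=5 → after 1×micro: 10; S2 reads c1=10 → after 2×micro: 5 ⇒ (c0=-60, c1=10, c2=5)
macro 5: S0 reads c1=10 → after 1×micro: -100; S1 reads c2=5 → after 1×micro: 10; S2 reads c1=10 → after 2×micro: 5 ⇒ (c0=-100, c1=10, c2=5)
macro 6: S0 reads c1=10 → after 1×micro: -180; S1 reads c2=5 → after 1×micro: 10; S2 reads c1=10 → after 2×micro: 5 ⇒ (c0=-180, c1=10, c2=5)
macro 7: S0 reads c1=10 → after 1×micro: -340; S1 reads c2=5 → after 1×micro: 10; S2 reads c1=10 → after 2×micro: 5 ⇒ (c0=-340, c1=10, c2=5)
macro 8: S0 reads c1=10 → after 1×micro: -660; S1 reads c2=5 → after 1×micro: 10; S2 reads c1=10 → after 2×micro: 5 ⇒ (c0=-660, c1=10, c2=5)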